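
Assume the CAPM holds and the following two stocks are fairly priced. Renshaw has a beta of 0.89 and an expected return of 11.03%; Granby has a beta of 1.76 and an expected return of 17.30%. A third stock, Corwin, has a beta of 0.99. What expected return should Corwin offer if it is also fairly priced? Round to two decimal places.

11.75%

MRP (SML slope) = (17.30% − 11.03%) / (1.76 − 0.89) = 6.27% / 0.87 = 7.2069%
R_f (intercept) = 11.03% − 0.89 × 7.2069% = 4.6159%
E(R_Corwin) = R_f + β × MRP = 4.6159% + 0.99 × 7.2069% = 11.75%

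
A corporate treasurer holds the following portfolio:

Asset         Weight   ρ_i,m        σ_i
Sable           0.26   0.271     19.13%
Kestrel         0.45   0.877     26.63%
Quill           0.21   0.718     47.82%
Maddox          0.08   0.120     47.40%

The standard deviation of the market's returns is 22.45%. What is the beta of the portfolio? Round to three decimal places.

0.870

β_Sable = 0.271 × 19.13% / 22.45% = 0.2309
β_Kestrel = 0.877 × 26.63% / 22.45% = 1.0403
β_Quill = 0.718 × 47.82% / 22.45% = 1.5294
β_Maddox = 0.120 × 47.40% / 22.45% = 0.2534
β_P = Σ w_i β_i = 0.26×0.2309 + 0.45×1.0403 + 0.21×1.5294 + 0.08×0.2534 = 0.8696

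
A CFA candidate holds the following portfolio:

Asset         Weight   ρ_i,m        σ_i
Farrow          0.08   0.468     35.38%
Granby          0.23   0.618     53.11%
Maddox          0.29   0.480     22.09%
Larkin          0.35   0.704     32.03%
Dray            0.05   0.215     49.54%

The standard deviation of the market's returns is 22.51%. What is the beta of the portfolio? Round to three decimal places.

β_Farrow = 0.468 × 35.38% / 22.51% = 0.7356
β_Granby = 0.618 × 53.11% / 22.51% = 1.4581
β_Maddox = 0.480 × 22.09% / 22.51% = 0.4710
β_Larkin = 0.704 × 32.03% / 22.51% = 1.0017
β_Dray = 0.215 × 49.54% / 22.51% = 0.4732
β_P = Σ w_i β_i = 0.08×0.7356 + 0.23×1.4581 + 0.29×0.4710 + 0.35×1.0017 + 0.05×0.4732 = 0.9051

0.905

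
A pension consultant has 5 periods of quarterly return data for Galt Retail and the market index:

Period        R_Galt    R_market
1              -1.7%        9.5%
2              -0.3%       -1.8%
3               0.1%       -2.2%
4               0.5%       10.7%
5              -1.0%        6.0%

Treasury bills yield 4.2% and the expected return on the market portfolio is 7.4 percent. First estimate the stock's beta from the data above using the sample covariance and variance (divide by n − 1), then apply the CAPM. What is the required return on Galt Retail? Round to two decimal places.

4.08%

Mean R_i = (-1.7 − 0.3 + 0.1 + 0.5 − 1.0) / 5 = -0.4800%
Mean R_m = (9.5 − 1.8 − 2.2 + 10.7 + 6.0) / 5 = 4.4400%
Σ(R_i − R̄_i)(R_m − R̄_m) = -5.8240  ⇒  Cov = -5.8240 / 4 = -1.4560
Σ(R_m − R̄_m)² = 150.2520  ⇒  Var(R_m) = 150.2520 / 4 = 37.5630
β = Cov / Var(R_m) = -1.4560 / 37.5630 = -0.0388
MRP = 7.4% − 4.2% = 3.20%
E(R) = R_f + β × MRP = 4.2% + -0.0388 × 3.2% = 4.08%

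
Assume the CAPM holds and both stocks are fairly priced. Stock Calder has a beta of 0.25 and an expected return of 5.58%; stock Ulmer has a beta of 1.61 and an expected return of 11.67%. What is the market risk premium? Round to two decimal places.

4.48%

Both satisfy E(R) = R_f + β·MRP, so the slope of the SML is
MRP = (11.67% − 5.58%) / (1.61 − 0.25) = 6.09% / 1.36 = 4.4779%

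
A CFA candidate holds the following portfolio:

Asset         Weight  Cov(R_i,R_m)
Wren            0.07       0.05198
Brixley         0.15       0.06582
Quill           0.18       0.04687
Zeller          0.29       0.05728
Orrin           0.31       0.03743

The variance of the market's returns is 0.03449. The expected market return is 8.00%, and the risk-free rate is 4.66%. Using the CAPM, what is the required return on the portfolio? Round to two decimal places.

β_Wren = 0.05198 / 0.03449 = 1.5071
β_Brixley = 0.06582 / 0.03449 = 1.9084
β_Quill = 0.04687 / 0.03449 = 1.3589
β_Zeller = 0.05728 / 0.03449 = 1.6608
β_Orrin = 0.03743 / 0.03449 = 1.0852
β_P = Σ w_i β_i = 0.07×1.5071 + 0.15×1.9084 + 0.18×1.3589 + 0.29×1.6608 + 0.31×1.0852 = 1.4544
MRP = 8.00% − 4.66% = 3.34%
E(R_P) = R_f + β_P × MRP = 4.66% + 1.4544 × 3.34% = 9.52%

9.52%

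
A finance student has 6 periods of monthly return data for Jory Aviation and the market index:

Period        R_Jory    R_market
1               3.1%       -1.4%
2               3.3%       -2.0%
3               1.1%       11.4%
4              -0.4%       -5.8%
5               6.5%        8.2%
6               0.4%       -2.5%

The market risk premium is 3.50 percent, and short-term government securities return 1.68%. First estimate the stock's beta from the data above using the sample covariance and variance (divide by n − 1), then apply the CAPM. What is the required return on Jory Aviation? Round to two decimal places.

Mean R_i = (3.1 + 3.3 + 1.1 − 0.4 + 6.5 + 0.4) / 6 = 2.3333%
Mean R_m = (-1.4 − 2.0 + 11.4 − 5.8 + 8.2 − 2.5) / 6 = 1.3167%
Σ(R_i − R̄_i)(R_m − R̄_m) = 37.7867  ⇒  Cov = 37.7867 / 5 = 7.5573
Σ(R_m − R̄_m)² = 232.6483  ⇒  Var(R_m) = 232.6483 / 5 = 46.5297
β = Cov / Var(R_m) = 7.5573 / 46.5297 = 0.1624
E(R) = R_f + β × MRP = 1.68% + 0.1624 × 3.50% = 2.25%

2.25%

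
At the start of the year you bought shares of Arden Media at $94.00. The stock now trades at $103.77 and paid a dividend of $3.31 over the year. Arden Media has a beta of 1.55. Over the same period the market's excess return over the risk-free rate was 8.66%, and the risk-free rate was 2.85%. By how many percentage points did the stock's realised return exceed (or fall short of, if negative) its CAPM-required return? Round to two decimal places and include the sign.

Realised HPR = (P1 + D1 − P0) / P0 = (103.77 + 3.31 − 94.00) / 94.00 = 13.08 / 94.00 = 13.9149%
CAPM required = R_f + β·MRP = 2.85% + 1.55 × 8.66% = 16.2730%
α = realised − required = 13.9149% − 16.2730% = -2.36%

-2.36%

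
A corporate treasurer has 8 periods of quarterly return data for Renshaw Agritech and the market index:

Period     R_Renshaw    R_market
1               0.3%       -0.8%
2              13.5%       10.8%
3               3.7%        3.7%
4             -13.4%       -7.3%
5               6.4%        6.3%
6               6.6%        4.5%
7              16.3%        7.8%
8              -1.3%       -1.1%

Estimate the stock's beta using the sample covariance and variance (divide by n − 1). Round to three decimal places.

1.532

Mean R_i = (0.3 + 13.5 + 3.7 − 13.4 + 6.4 + 6.6 + 16.3 − 1.3) / 8 = 4.0125%
Mean R_m = (-0.8 + 10.8 + 3.7 − 7.3 + 6.3 + 4.5 + 7.8 − 1.1) / 8 = 2.9875%
Σ(R_i − R̄_i)(R_m − R̄_m) = 359.7613  ⇒  Cov = 359.7613 / 7 = 51.3945
Σ(R_m − R̄_m)² = 234.8488  ⇒  Var(R_m) = 234.8488 / 7 = 33.5498
β = Cov / Var(R_m) = 51.3945 / 33.5498 = 1.5319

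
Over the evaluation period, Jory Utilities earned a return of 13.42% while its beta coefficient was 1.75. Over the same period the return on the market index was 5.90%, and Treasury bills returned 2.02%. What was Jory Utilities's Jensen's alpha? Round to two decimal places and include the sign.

+4.61%

Market excess return = 5.90% − 2.02% = 3.88%
CAPM benchmark = R_f + β(R_m − R_f) = 2.02% + 1.75 × 3.88% = 8.8100%
α = actual − benchmark = 13.42% − 8.8100% = +4.61%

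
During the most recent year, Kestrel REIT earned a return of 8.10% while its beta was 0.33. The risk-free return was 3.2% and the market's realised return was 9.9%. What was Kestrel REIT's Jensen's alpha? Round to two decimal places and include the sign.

+2.69%

Market excess return = 9.9% − 3.2% = 6.70%
CAPM benchmark = R_f + β(R_m − R_f) = 3.2% + 0.33 × 6.7% = 5.4110%
α = actual − benchmark = 8.10% − 5.4110% = +2.69%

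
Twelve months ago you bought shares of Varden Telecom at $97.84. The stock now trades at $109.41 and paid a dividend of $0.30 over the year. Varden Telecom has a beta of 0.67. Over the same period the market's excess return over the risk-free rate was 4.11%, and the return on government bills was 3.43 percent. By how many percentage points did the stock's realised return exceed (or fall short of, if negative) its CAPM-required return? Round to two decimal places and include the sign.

+5.95%

Realised HPR = (P1 + D1 − P0) / P0 = (109.41 + 0.30 − 97.84) / 97.84 = 11.87 / 97.84 = 12.1321%
CAPM required = R_f + β·MRP = 3.43% + 0.67 × 4.11% = 6.1837%
α = realised − required = 12.1321% − 6.1837% = +5.95%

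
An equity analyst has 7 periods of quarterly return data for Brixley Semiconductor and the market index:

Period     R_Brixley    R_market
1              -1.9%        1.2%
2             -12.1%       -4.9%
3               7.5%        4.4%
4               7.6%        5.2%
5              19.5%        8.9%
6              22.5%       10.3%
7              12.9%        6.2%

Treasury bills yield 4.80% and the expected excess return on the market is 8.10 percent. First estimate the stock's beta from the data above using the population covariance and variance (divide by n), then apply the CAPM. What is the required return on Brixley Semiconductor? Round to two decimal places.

23.77%

Mean R_i = (-1.9 − 12.1 + 7.5 + 7.6 + 19.5 + 22.5 + 12.9) / 7 = 8.0000%
Mean R_m = (1.2 − 4.9 + 4.4 + 5.2 + 8.9 + 10.3 + 6.2) / 7 = 4.4714%
Σ(R_i − R̄_i)(R_m − R̄_m) = 364.4100  ⇒  Cov = 364.4100 / 7 = 52.0586
Σ(R_m − R̄_m)² = 155.6343  ⇒  Var(R_m) = 155.6343 / 7 = 22.2335
β = Cov / Var(R_m) = 52.0586 / 22.2335 = 2.3414
E(R) = R_f + β × MRP = 4.80% + 2.3414 × 8.10% = 23.77%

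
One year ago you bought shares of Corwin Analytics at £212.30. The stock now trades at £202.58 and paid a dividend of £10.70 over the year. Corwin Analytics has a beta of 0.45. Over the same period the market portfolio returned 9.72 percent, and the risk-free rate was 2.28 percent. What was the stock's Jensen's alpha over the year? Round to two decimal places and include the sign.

-5.17%

Realised HPR = (P1 + D1 − P0) / P0 = (202.58 + 10.70 − 212.30) / 212.30 = 0.98 / 212.30 = 0.4616%
MRP = 9.72% − 2.28% = 7.44%
CAPM required = R_f + β·MRP = 2.28% + 0.45 × 7.44% = 5.6280%
α = realised − required = 0.4616% − 5.6280% = -5.17%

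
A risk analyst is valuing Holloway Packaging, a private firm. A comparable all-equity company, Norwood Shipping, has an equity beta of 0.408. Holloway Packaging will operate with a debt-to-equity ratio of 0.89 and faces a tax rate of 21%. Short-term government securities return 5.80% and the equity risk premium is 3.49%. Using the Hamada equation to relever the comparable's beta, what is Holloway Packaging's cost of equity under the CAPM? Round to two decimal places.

8.23%

β_L = β_U × [1 + (1 − t)(D/E)] = 0.408 × [1 + (1 − 0.21) × 0.89]
    = 0.408 × [1 + 0.79 × 0.89] = 0.408 × 1.7031 = 0.6949
E(R) = R_f + β_L × MRP = 5.80% + 0.6949 × 3.49% = 8.23%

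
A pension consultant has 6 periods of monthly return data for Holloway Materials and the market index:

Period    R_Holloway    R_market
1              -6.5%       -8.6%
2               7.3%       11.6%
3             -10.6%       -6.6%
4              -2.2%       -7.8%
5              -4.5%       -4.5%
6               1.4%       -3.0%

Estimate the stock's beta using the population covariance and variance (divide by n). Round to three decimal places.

0.694

Mean R_i = (-6.5 + 7.3 − 10.6 − 2.2 − 4.5 + 1.4) / 6 = -2.5167%
Mean R_m = (-8.6 + 11.6 − 6.6 − 7.8 − 4.5 − 3.0) / 6 = -3.1500%
Σ(R_i − R̄_i)(R_m − R̄_m) = 196.1850  ⇒  Cov = 196.1850 / 6 = 32.6975
Σ(R_m − R̄_m)² = 282.6350  ⇒  Var(R_m) = 282.6350 / 6 = 47.1058
β = Cov / Var(R_m) = 32.6975 / 47.1058 = 0.6941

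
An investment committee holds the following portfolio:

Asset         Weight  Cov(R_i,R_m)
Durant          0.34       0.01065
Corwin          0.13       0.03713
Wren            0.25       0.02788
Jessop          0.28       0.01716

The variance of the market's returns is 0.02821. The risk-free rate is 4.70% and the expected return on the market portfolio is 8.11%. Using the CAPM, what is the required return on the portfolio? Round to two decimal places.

7.14%

β_Durant = 0.01065 / 0.02821 = 0.3775
β_Corwin = 0.03713 / 0.02821 = 1.3162
β_Wren = 0.02788 / 0.02821 = 0.9883
β_Jessop = 0.01716 / 0.02821 = 0.6083
β_P = Σ w_i β_i = 0.34×0.3775 + 0.13×1.3162 + 0.25×0.9883 + 0.28×0.6083 = 0.7169
MRP = 8.11% − 4.70% = 3.41%
E(R_P) = R_f + β_P × MRP = 4.70% + 0.7169 × 3.41% = 7.14%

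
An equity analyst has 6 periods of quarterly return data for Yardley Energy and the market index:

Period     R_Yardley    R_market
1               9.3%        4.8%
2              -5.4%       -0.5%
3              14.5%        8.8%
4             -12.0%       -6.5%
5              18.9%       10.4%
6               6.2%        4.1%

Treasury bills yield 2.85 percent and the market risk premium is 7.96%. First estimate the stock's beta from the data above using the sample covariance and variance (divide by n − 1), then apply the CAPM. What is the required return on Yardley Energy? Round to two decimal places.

17.81%

Mean R_i = (9.3 − 5.4 + 14.5 − 12.0 + 18.9 + 6.2) / 6 = 5.2500%
Mean R_m = (4.8 − 0.5 + 8.8 − 6.5 + 10.4 + 4.1) / 6 = 3.5167%
Σ(R_i − R̄_i)(R_m − R̄_m) = 364.1450  ⇒  Cov = 364.1450 / 5 = 72.8290
Σ(R_m − R̄_m)² = 193.7483  ⇒  Var(R_m) = 193.7483 / 5 = 38.7497
β = Cov / Var(R_m) = 72.8290 / 38.7497 = 1.8795
E(R) = R_f + β × MRP = 2.85% + 1.8795 × 7.96% = 17.81%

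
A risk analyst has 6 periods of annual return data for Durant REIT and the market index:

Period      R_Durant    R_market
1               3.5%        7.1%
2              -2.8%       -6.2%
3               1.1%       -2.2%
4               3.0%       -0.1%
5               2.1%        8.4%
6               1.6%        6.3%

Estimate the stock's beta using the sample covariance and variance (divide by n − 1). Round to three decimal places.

0.277

Mean R_i = (3.5 − 2.8 + 1.1 + 3.0 + 2.1 + 1.6) / 6 = 1.4167%
Mean R_m = (7.1 − 6.2 − 2.2 − 0.1 + 8.4 + 6.3) / 6 = 2.2167%
Σ(R_i − R̄_i)(R_m − R̄_m) = 48.3683  ⇒  Cov = 48.3683 / 5 = 9.6737
Σ(R_m − R̄_m)² = 174.4683  ⇒  Var(R_m) = 174.4683 / 5 = 34.8937
β = Cov / Var(R_m) = 9.6737 / 34.8937 = 0.2772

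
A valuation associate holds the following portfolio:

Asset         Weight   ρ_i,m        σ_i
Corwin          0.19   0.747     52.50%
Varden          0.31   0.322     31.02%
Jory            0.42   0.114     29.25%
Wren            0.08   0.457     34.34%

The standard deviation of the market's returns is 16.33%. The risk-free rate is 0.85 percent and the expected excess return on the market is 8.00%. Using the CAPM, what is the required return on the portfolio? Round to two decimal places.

β_Corwin = 0.747 × 52.50% / 16.33% = 2.4016
β_Varden = 0.322 × 31.02% / 16.33% = 0.6117
β_Jory = 0.114 × 29.25% / 16.33% = 0.2042
β_Wren = 0.457 × 34.34% / 16.33% = 0.9610
β_P = Σ w_i β_i = 0.19×2.4016 + 0.31×0.6117 + 0.42×0.2042 + 0.08×0.9610 = 0.8086
E(R_P) = R_f + β_P × MRP = 0.85% + 0.8086 × 8.00% = 7.32%

7.32%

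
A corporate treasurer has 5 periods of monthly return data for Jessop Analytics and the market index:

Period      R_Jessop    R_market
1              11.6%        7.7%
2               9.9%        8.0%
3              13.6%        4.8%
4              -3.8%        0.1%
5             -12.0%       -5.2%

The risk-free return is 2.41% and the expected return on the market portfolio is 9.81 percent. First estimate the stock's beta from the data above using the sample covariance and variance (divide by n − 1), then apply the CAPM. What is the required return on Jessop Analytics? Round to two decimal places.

16.30%

Mean R_i = (11.6 + 9.9 + 13.6 − 3.8 − 12.0) / 5 = 3.8600%
Mean R_m = (7.7 + 8.0 + 4.8 + 0.1 − 5.2) / 5 = 3.0800%
Σ(R_i − R̄_i)(R_m − R̄_m) = 236.3760  ⇒  Cov = 236.3760 / 4 = 59.0940
Σ(R_m − R̄_m)² = 125.9480  ⇒  Var(R_m) = 125.9480 / 4 = 31.4870
β = Cov / Var(R_m) = 59.0940 / 31.4870 = 1.8768
MRP = 9.81% − 2.41% = 7.40%
E(R) = R_f + β × MRP = 2.41% + 1.8768 × 7.40% = 16.30%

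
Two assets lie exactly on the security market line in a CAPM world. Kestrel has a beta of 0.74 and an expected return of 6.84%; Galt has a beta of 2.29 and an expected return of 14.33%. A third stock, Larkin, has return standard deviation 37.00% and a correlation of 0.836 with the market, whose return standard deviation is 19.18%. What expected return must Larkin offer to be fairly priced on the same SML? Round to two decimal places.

11.06%

MRP = (14.33% − 6.84%) / (2.29 − 0.74) = 4.8323%
R_f = 6.84% − 0.74 × 4.8323% = 3.2641%
β_Larkin = ρ·σ_i/σ_m = 0.836 × 37.00 / 19.18 = 1.6127
E(R_Larkin) = R_f + β × MRP = 3.2641% + 1.6127 × 4.8323% = 11.06%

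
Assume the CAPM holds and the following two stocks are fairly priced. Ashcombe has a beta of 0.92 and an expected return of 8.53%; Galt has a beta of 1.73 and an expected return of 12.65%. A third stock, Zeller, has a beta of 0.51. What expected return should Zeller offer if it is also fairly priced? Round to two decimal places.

MRP (SML slope) = (12.65% − 8.53%) / (1.73 − 0.92) = 4.12% / 0.81 = 5.0864%
R_f (intercept) = 8.53% − 0.92 × 5.0864% = 3.8505%
E(R_Zeller) = R_f + β × MRP = 3.8505% + 0.51 × 5.0864% = 6.44%

6.44%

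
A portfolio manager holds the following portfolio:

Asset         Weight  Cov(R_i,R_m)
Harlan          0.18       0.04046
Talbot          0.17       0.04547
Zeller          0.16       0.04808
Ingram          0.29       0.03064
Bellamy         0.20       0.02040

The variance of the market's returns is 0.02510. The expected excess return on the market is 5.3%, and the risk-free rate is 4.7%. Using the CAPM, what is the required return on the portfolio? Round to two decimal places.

12.23%

β_Harlan = 0.04046 / 0.02510 = 1.6120
β_Talbot = 0.04547 / 0.02510 = 1.8116
β_Zeller = 0.04808 / 0.02510 = 1.9155
β_Ingram = 0.03064 / 0.02510 = 1.2207
β_Bellamy = 0.02040 / 0.02510 = 0.8127
β_P = Σ w_i β_i = 0.18×1.6120 + 0.17×1.8116 + 0.16×1.9155 + 0.29×1.2207 + 0.20×0.8127 = 1.4212
E(R_P) = R_f + β_P × MRP = 4.7% + 1.4212 × 5.3% = 12.23%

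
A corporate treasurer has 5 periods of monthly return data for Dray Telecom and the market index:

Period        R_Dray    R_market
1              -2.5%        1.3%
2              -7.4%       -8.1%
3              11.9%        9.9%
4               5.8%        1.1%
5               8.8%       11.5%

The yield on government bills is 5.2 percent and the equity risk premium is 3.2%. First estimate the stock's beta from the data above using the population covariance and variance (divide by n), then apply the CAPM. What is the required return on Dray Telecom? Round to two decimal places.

Mean R_i = (-2.5 − 7.4 + 11.9 + 5.8 + 8.8) / 5 = 3.3200%
Mean R_m = (1.3 − 8.1 + 9.9 + 1.1 + 11.5) / 5 = 3.1400%
Σ(R_i − R̄_i)(R_m − R̄_m) = 229.9560  ⇒  Cov = 229.9560 / 5 = 45.9912
Σ(R_m − R̄_m)² = 249.4720  ⇒  Var(R_m) = 249.4720 / 5 = 49.8944
β = Cov / Var(R_m) = 45.9912 / 49.8944 = 0.9218
E(R) = R_f + β × MRP = 5.2% + 0.9218 × 3.2% = 8.15%

8.15%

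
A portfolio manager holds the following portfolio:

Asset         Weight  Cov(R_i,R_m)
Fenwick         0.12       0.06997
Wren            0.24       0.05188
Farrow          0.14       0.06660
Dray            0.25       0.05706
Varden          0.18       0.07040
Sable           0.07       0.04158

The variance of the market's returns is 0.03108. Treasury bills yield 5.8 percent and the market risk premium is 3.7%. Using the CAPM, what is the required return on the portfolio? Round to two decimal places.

β_Fenwick = 0.06997 / 0.03108 = 2.2513
β_Wren = 0.05188 / 0.03108 = 1.6692
β_Farrow = 0.06660 / 0.03108 = 2.1429
β_Dray = 0.05706 / 0.03108 = 1.8359
β_Varden = 0.07040 / 0.03108 = 2.2651
β_Sable = 0.04158 / 0.03108 = 1.3378
β_P = Σ w_i β_i = 0.12×2.2513 + 0.24×1.6692 + 0.14×2.1429 + 0.25×1.8359 + 0.18×2.2651 + 0.07×1.3378 = 1.9311
E(R_P) = R_f + β_P × MRP = 5.8% + 1.9311 × 3.7% = 12.95%

12.95%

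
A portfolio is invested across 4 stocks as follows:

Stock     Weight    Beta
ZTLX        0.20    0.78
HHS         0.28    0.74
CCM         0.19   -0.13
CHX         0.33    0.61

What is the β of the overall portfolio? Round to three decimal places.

β_P = Σ w_i β_i = 0.20×0.78 + 0.28×0.74 + 0.19×-0.13 + 0.33×0.61 = 0.5398

0.540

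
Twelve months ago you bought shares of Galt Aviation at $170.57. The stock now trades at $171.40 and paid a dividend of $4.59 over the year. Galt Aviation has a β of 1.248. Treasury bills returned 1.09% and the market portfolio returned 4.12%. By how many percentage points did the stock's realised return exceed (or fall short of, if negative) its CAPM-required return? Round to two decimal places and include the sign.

-1.69%

Realised HPR = (P1 + D1 − P0) / P0 = (171.40 + 4.59 − 170.57) / 170.57 = 5.42 / 170.57 = 3.1776%
MRP = 4.12% − 1.09% = 3.03%
CAPM required = R_f + β·MRP = 1.09% + 1.248 × 3.03% = 4.87144%
α = realised − required = 3.1776% − 4.87144% = -1.69%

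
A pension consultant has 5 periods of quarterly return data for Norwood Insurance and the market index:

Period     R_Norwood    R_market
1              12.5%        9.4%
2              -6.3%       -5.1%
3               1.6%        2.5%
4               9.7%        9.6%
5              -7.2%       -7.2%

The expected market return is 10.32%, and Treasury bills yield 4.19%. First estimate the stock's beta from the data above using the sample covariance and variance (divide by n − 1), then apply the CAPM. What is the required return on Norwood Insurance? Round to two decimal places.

Mean R_i = (12.5 − 6.3 + 1.6 + 9.7 − 7.2) / 5 = 2.0600%
Mean R_m = (9.4 − 5.1 + 2.5 + 9.6 − 7.2) / 5 = 1.8400%
Σ(R_i − R̄_i)(R_m − R̄_m) = 279.6380  ⇒  Cov = 279.6380 / 4 = 69.9095
Σ(R_m − R̄_m)² = 247.6920  ⇒  Var(R_m) = 247.6920 / 4 = 61.9230
β = Cov / Var(R_m) = 69.9095 / 61.9230 = 1.1290
MRP = 10.32% − 4.19% = 6.13%
E(R) = R_f + β × MRP = 4.19% + 1.1290 × 6.13% = 11.11%

11.11%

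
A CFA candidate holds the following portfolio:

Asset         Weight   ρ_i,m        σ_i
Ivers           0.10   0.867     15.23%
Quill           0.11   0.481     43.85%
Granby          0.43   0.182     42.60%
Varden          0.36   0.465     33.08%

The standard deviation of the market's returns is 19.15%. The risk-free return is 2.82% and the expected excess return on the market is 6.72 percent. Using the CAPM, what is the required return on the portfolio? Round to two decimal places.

β_Ivers = 0.867 × 15.23% / 19.15% = 0.6895
β_Quill = 0.481 × 43.85% / 19.15% = 1.1014
β_Granby = 0.182 × 42.60% / 19.15% = 0.4049
β_Varden = 0.465 × 33.08% / 19.15% = 0.8032
β_P = Σ w_i β_i = 0.10×0.6895 + 0.11×1.1014 + 0.43×0.4049 + 0.36×0.8032 = 0.6534
E(R_P) = R_f + β_P × MRP = 2.82% + 0.6534 × 6.72% = 7.21%

7.21%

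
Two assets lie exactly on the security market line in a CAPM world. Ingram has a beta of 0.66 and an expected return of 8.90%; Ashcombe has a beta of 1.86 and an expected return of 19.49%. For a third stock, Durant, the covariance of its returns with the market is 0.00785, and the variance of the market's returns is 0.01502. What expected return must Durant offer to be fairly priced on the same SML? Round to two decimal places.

7.69%

MRP = (19.49% − 8.90%) / (1.86 − 0.66) = 8.8250%
R_f = 8.90% − 0.66 × 8.8250% = 3.0755%
β_Durant = Cov / Var(R_m) = 0.00785 / 0.01502 = 0.5226
E(R_Durant) = R_f + β × MRP = 3.0755% + 0.5226 × 8.8250% = 7.69%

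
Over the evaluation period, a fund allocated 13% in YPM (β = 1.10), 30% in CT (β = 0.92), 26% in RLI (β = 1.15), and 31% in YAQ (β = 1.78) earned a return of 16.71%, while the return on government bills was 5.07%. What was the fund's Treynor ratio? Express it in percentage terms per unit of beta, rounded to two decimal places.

9.17%

β_P = 0.13×1.10 + 0.30×0.92 + 0.26×1.15 + 0.31×1.78 = 1.2698
Treynor = (R_P − R_f) / β_P = (16.71% − 5.07%) / 1.2698 = 11.64% / 1.2698 = 9.17%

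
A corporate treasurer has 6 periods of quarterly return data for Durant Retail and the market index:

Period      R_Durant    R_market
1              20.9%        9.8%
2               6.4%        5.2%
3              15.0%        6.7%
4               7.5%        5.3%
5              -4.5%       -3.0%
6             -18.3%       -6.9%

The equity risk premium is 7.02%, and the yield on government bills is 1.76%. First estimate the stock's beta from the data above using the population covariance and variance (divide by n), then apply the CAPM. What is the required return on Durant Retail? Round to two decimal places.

16.95%

Mean R_i = (20.9 + 6.4 + 15.0 + 7.5 − 4.5 − 18.3) / 6 = 4.5000%
Mean R_m = (9.8 + 5.2 + 6.7 + 5.3 − 3.0 − 6.9) / 6 = 2.8500%
Σ(R_i − R̄_i)(R_m − R̄_m) = 441.1700  ⇒  Cov = 441.1700 / 6 = 73.5283
Σ(R_m − R̄_m)² = 203.9350  ⇒  Var(R_m) = 203.9350 / 6 = 33.9892
β = Cov / Var(R_m) = 73.5283 / 33.9892 = 2.1633
E(R) = R_f + β × MRP = 1.76% + 2.1633 × 7.02% = 16.95%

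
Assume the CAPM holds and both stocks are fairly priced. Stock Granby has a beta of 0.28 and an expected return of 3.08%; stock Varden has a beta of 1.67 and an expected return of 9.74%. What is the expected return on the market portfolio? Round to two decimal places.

6.53%

Both satisfy E(R) = R_f + β·MRP, so the slope of the SML is
MRP = (9.74% − 3.08%) / (1.67 − 0.28) = 6.66% / 1.39 = 4.7914%
R_f = E(R_Granby) − β_Granby·MRP = 3.08% − 0.28 × 4.7914% = 1.7384%
E(R_m) = R_f + MRP = 1.7384% + 4.7914% = 6.53%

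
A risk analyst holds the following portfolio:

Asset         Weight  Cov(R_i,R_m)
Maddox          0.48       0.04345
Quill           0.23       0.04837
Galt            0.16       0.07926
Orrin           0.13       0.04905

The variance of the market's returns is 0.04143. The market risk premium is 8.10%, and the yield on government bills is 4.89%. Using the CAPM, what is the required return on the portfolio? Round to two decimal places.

14.87%

β_Maddox = 0.04345 / 0.04143 = 1.0488
β_Quill = 0.04837 / 0.04143 = 1.1675
β_Galt = 0.07926 / 0.04143 = 1.9131
β_Orrin = 0.04905 / 0.04143 = 1.1839
β_P = Σ w_i β_i = 0.48×1.0488 + 0.23×1.1675 + 0.16×1.9131 + 0.13×1.1839 = 1.2320
E(R_P) = R_f + β_P × MRP = 4.89% + 1.2320 × 8.10% = 14.87%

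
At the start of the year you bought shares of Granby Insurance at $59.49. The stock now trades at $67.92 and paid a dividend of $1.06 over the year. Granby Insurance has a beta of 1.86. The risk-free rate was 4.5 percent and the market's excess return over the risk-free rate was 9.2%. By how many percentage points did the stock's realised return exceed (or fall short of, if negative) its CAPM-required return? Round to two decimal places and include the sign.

Realised HPR = (P1 + D1 − P0) / P0 = (67.92 + 1.06 − 59.49) / 59.49 = 9.49 / 59.49 = 15.9523%
CAPM required = R_f + β·MRP = 4.5% + 1.86 × 9.2% = 21.6120%
α = realised − required = 15.9523% − 21.6120% = -5.66%

-5.66%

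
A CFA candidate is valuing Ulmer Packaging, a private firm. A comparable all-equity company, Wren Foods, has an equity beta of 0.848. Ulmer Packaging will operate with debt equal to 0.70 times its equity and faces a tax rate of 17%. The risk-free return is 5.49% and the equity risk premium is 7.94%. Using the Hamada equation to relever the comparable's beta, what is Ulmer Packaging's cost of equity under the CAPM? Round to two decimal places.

β_L = β_U × [1 + (1 − t)(D/E)] = 0.848 × [1 + (1 − 0.17) × 0.70]
    = 0.848 × [1 + 0.83 × 0.70] = 0.848 × 1.5810 = 1.3407
E(R) = R_f + β_L × MRP = 5.49% + 1.3407 × 7.94% = 16.14%

16.14%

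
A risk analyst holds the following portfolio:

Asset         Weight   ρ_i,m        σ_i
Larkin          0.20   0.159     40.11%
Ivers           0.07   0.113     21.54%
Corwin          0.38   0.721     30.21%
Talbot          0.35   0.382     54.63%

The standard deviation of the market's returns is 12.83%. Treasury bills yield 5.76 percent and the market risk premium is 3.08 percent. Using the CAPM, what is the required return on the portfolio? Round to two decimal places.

β_Larkin = 0.159 × 40.11% / 12.83% = 0.4971
β_Ivers = 0.113 × 21.54% / 12.83% = 0.1897
β_Corwin = 0.721 × 30.21% / 12.83% = 1.6977
β_Talbot = 0.382 × 54.63% / 12.83% = 1.6266
β_P = Σ w_i β_i = 0.20×0.4971 + 0.07×0.1897 + 0.38×1.6977 + 0.35×1.6266 = 1.3271
E(R_P) = R_f + β_P × MRP = 5.76% + 1.3271 × 3.08% = 9.85%

9.85%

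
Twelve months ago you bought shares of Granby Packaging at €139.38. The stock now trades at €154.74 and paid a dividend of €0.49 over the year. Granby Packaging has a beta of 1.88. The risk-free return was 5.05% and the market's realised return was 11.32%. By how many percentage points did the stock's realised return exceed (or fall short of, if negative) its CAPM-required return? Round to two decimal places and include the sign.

-5.47%

Realised HPR = (P1 + D1 − P0) / P0 = (154.74 + 0.49 − 139.38) / 139.38 = 15.85 / 139.38 = 11.3718%
MRP = 11.32% − 5.05% = 6.27%
CAPM required = R_f + β·MRP = 5.05% + 1.88 × 6.27% = 16.8376%
α = realised − required = 11.3718% − 16.8376% = -5.47%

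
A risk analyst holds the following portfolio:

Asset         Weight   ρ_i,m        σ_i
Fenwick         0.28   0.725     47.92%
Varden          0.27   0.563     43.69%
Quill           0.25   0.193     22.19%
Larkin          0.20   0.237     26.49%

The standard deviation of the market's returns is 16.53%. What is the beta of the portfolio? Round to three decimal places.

1.131

β_Fenwick = 0.725 × 47.92% / 16.53% = 2.1018
β_Varden = 0.563 × 43.69% / 16.53% = 1.4881
β_Quill = 0.193 × 22.19% / 16.53% = 0.2591
β_Larkin = 0.237 × 26.49% / 16.53% = 0.3798
β_P = Σ w_i β_i = 0.28×2.1018 + 0.27×1.4881 + 0.25×0.2591 + 0.20×0.3798 = 1.1310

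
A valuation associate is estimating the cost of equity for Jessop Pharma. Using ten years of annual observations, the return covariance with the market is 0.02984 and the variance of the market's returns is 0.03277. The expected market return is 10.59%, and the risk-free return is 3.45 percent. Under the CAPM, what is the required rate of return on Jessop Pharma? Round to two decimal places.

β = Cov(R_i, R_m) / Var(R_m) = 0.02984 / 0.03277 = 0.9106
MRP = 10.59% − 3.45% = 7.14%
E(R) = R_f + β × MRP = 3.45% + 0.9106 × 7.14% = 9.95%

9.95%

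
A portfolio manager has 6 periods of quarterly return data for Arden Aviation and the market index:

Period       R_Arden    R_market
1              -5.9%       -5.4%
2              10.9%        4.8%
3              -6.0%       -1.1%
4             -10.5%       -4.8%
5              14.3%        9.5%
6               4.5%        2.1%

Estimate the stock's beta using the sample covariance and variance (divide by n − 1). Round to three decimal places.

1.681

Mean R_i = (-5.9 + 10.9 − 6.0 − 10.5 + 14.3 + 4.5) / 6 = 1.2167%
Mean R_m = (-5.4 + 4.8 − 1.1 − 4.8 + 9.5 + 2.1) / 6 = 0.8500%
Σ(R_i − R̄_i)(R_m − R̄_m) = 280.2750  ⇒  Cov = 280.2750 / 5 = 56.0550
Σ(R_m − R̄_m)² = 166.7750  ⇒  Var(R_m) = 166.7750 / 5 = 33.3550
β = Cov / Var(R_m) = 56.0550 / 33.3550 = 1.6806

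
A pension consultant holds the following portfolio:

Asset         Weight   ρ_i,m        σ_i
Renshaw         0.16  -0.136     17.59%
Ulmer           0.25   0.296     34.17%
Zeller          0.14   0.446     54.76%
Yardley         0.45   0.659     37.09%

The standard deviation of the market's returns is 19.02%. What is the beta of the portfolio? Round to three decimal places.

β_Renshaw = -0.136 × 17.59% / 19.02% = -0.1258
β_Ulmer = 0.296 × 34.17% / 19.02% = 0.5318
β_Zeller = 0.446 × 54.76% / 19.02% = 1.2841
β_Yardley = 0.659 × 37.09% / 19.02% = 1.2851
β_P = Σ w_i β_i = 0.16×-0.1258 + 0.25×0.5318 + 0.14×1.2841 + 0.45×1.2851 = 0.8709

0.871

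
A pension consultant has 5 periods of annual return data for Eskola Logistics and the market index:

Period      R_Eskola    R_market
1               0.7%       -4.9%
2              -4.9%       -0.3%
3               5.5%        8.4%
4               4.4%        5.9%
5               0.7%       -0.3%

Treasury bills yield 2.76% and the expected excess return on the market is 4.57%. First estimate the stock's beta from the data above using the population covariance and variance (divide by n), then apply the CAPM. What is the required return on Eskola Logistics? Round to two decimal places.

5.11%

Mean R_i = (0.7 − 4.9 + 5.5 + 4.4 + 0.7) / 5 = 1.2800%
Mean R_m = (-4.9 − 0.3 + 8.4 + 5.9 − 0.3) / 5 = 1.7600%
Σ(R_i − R̄_i)(R_m − R̄_m) = 58.7260  ⇒  Cov = 58.7260 / 5 = 11.7452
Σ(R_m − R̄_m)² = 114.0720  ⇒  Var(R_m) = 114.0720 / 5 = 22.8144
β = Cov / Var(R_m) = 11.7452 / 22.8144 = 0.5148
E(R) = R_f + β × MRP = 2.76% + 0.5148 × 4.57% = 5.11%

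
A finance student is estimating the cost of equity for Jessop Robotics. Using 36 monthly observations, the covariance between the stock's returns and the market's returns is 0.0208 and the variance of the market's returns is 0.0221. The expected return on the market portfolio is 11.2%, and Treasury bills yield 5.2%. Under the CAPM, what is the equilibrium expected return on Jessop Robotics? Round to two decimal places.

10.85%

β = Cov(R_i, R_m) / Var(R_m) = 0.0208 / 0.0221 = 0.9412
MRP = 11.2% − 5.2% = 6.00%
E(R) = R_f + β × MRP = 5.2% + 0.9412 × 6.0% = 10.85%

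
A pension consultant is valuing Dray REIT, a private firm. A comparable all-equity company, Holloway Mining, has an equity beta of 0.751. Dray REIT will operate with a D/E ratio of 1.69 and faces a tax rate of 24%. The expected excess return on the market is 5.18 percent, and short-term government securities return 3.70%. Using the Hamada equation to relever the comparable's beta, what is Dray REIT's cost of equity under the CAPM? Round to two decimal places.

12.59%

β_L = β_U × [1 + (1 − t)(D/E)] = 0.751 × [1 + (1 − 0.24) × 1.69]
    = 0.751 × [1 + 0.76 × 1.69] = 0.751 × 2.2844 = 1.7156
E(R) = R_f + β_L × MRP = 3.70% + 1.7156 × 5.18% = 12.59%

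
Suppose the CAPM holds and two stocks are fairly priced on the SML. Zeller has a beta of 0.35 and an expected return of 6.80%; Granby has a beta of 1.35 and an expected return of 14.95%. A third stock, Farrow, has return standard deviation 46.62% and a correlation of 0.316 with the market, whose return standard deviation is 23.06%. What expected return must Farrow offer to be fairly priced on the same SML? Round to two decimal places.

MRP = (14.95% − 6.80%) / (1.35 − 0.35) = 8.1500%
R_f = 6.80% − 0.35 × 8.1500% = 3.9475%
β_Farrow = ρ·σ_i/σ_m = 0.316 × 46.62 / 23.06 = 0.6389
E(R_Farrow) = R_f + β × MRP = 3.9475% + 0.6389 × 8.1500% = 9.15%

9.15%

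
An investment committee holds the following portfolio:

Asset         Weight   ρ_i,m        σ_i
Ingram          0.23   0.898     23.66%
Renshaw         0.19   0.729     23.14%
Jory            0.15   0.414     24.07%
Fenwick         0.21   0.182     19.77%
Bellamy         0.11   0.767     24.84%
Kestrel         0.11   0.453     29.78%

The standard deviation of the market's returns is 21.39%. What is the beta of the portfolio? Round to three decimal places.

0.651

β_Ingram = 0.898 × 23.66% / 21.39% = 0.9933
β_Renshaw = 0.729 × 23.14% / 21.39% = 0.7886
β_Jory = 0.414 × 24.07% / 21.39% = 0.4659
β_Fenwick = 0.182 × 19.77% / 21.39% = 0.1682
β_Bellamy = 0.767 × 24.84% / 21.39% = 0.8907
β_Kestrel = 0.453 × 29.78% / 21.39% = 0.6307
β_P = Σ w_i β_i = 0.23×0.9933 + 0.19×0.7886 + 0.15×0.4659 + 0.21×0.1682 + 0.11×0.8907 + 0.11×0.6307 = 0.6509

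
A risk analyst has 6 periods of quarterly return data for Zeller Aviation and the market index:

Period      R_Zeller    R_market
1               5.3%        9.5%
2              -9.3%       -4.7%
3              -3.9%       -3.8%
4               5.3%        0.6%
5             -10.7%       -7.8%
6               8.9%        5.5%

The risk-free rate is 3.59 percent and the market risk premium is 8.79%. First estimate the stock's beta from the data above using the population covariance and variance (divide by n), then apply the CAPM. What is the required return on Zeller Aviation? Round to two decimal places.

Mean R_i = (5.3 − 9.3 − 3.9 + 5.3 − 10.7 + 8.9) / 6 = -0.7333%
Mean R_m = (9.5 − 4.7 − 3.8 + 0.6 − 7.8 + 5.5) / 6 = -0.1167%
Σ(R_i − R̄_i)(R_m − R̄_m) = 243.9567  ⇒  Cov = 243.9567 / 6 = 40.6595
Σ(R_m − R̄_m)² = 218.1483  ⇒  Var(R_m) = 218.1483 / 6 = 36.3581
β = Cov / Var(R_m) = 40.6595 / 36.3581 = 1.1183
E(R) = R_f + β × MRP = 3.59% + 1.1183 × 8.79% = 13.42%

13.42%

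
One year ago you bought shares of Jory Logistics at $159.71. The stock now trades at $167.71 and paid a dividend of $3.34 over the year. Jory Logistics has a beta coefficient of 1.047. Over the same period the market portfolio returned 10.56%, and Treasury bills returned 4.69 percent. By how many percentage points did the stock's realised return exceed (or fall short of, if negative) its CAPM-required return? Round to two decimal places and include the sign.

Realised HPR = (P1 + D1 − P0) / P0 = (167.71 + 3.34 − 159.71) / 159.71 = 11.34 / 159.71 = 7.1004%
MRP = 10.56% − 4.69% = 5.87%
CAPM required = R_f + β·MRP = 4.69% + 1.047 × 5.87% = 10.83589%
α = realised − required = 7.1004% − 10.83589% = -3.74%

-3.74%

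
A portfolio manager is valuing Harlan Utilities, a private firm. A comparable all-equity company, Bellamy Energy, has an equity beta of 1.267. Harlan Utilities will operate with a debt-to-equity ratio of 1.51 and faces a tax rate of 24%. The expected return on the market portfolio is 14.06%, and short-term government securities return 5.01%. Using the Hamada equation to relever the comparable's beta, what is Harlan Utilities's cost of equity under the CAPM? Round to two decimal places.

29.64%

β_L = β_U × [1 + (1 − t)(D/E)] = 1.267 × [1 + (1 − 0.24) × 1.51]
    = 1.267 × [1 + 0.76 × 1.51] = 1.267 × 2.1476 = 2.7210
MRP = 14.06% − 5.01% = 9.05%
E(R) = R_f + β_L × MRP = 5.01% + 2.7210 × 9.05% = 29.64%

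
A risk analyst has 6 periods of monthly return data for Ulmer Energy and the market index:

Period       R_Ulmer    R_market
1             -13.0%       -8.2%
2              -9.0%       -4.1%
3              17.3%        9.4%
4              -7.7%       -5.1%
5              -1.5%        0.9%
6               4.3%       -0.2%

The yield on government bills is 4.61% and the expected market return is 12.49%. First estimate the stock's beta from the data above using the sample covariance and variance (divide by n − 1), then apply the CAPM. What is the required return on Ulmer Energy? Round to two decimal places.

Mean R_i = (-13.0 − 9.0 + 17.3 − 7.7 − 1.5 + 4.3) / 6 = -1.6000%
Mean R_m = (-8.2 − 4.1 + 9.4 − 5.1 + 0.9 − 0.2) / 6 = -1.2167%
Σ(R_i − R̄_i)(R_m − R̄_m) = 331.5000  ⇒  Cov = 331.5000 / 5 = 66.3000
Σ(R_m − R̄_m)² = 190.3883  ⇒  Var(R_m) = 190.3883 / 5 = 38.0777
β = Cov / Var(R_m) = 66.3000 / 38.0777 = 1.7412
MRP = 12.49% − 4.61% = 7.88%
E(R) = R_f + β × MRP = 4.61% + 1.7412 × 7.88% = 18.33%

18.33%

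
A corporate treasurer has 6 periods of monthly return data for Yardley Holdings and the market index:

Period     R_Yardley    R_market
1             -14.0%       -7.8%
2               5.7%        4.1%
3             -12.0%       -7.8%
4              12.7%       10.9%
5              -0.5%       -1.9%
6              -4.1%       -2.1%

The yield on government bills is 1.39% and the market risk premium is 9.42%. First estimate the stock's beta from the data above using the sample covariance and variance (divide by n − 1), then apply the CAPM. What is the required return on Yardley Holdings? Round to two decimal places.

Mean R_i = (-14.0 + 5.7 − 12.0 + 12.7 − 0.5 − 4.1) / 6 = -2.0333%
Mean R_m = (-7.8 + 4.1 − 7.8 + 10.9 − 1.9 − 2.1) / 6 = -0.7667%
Σ(R_i − R̄_i)(R_m − R̄_m) = 364.8067  ⇒  Cov = 364.8067 / 5 = 72.9613
Σ(R_m − R̄_m)² = 261.7933  ⇒  Var(R_m) = 261.7933 / 5 = 52.3587
β = Cov / Var(R_m) = 72.9613 / 52.3587 = 1.3935
E(R) = R_f + β × MRP = 1.39% + 1.3935 × 9.42% = 14.52%

14.52%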